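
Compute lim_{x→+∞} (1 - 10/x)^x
As x → +∞: this is the defining limit (1 - 10/x)^x → e^(-10).
Limit = e^(-10).

Final answer: e^(-10)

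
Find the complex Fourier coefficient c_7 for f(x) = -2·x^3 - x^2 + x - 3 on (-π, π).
Compute the real Fourier coefficients first: a_7 = 4/49, b_7 = 122/343 - 4·π^2/7.
Then c_7 = (a_7 − i·b_7)/2 = 2/49 - 61·i/343 + 2·i·π^2/7.

Final answer: 2/49 - 61·i/343 + 2·i·π^2/7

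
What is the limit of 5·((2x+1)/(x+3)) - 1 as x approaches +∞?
Evaluate the dominant behaviour as x → +∞; each term tends to a finite value or vanishes.
Limit = 9.

Final answer: 9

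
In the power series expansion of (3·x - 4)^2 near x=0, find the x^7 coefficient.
Expand to order 7: (3·x - 4)^2 = 9·x^2 - 24·x + 16 + O(x^8).
The coefficient of x^7 is 0.

Final answer: 0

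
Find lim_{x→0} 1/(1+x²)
Direct substitution at x = 0 gives 1.

Final answer: 1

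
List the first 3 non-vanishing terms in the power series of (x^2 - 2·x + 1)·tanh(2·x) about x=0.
-2·x^3/3 - 4·x^2 + 2·x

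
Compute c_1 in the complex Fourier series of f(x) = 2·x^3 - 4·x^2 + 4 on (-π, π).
Compute the real Fourier coefficients first: a_1 = 16, b_1 = -24 + 4·π^2.
Then c_1 = (a_1 − i·b_1)/2 = 8 - 2·i·π^2 + 12·i.

Final answer: 8 - 2·i·π^2 + 12·i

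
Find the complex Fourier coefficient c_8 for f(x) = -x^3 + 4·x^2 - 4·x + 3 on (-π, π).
Compute the real Fourier coefficients first: a_8 = 1/4, b_8 = 125/128 + π^2/4.
Then c_8 = (a_8 − i·b_8)/2 = 1/8 - i·π^2/8 - 125·i/256.

Final answer: 1/8 - i·π^2/8 - 125·i/256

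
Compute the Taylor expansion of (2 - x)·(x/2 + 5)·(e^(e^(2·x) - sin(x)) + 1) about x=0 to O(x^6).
95·e·x^5/2 + 217·e·x^4/6 + 157·e·x^3/6 + x^2·(-1/2 + 41·e/2) + x·(-4 + 6·e) + 10 + 10·e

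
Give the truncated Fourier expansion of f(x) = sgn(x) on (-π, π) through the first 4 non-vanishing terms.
4·sin(x)/π + 4·sin(3·x)/(3·π) + 4·sin(5·x)/(5·π) + 4·sin(7·x)/(7·π)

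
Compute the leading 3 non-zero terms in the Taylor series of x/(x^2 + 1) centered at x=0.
x^5 - x^3 + x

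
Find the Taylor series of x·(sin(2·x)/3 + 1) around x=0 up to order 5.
-4·x^4/9 + 2·x^2/3 + x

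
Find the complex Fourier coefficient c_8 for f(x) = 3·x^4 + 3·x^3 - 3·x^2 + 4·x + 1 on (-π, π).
Compute the real Fourier coefficients first: a_8 = -57/256 + 3·π^2/8, b_8 = -3·π^2/4 - 119/128.
Then c_8 = (a_8 − i·b_8)/2 = -57/512 + 3·π^2/16 + 119·i/256 + 3·i·π^2/8.

Final answer: -57/512 + 3·π^2/16 + 119·i/256 + 3·i·π^2/8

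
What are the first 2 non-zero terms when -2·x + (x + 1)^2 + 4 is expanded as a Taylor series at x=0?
x^2 + 5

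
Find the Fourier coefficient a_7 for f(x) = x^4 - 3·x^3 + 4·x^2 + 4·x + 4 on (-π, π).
a_7 = (1/π) ∫_{-π}^{π} f(x)·cos(7x) dx.
Evaluate the integral (use parity and integration by parts as needed): a_7 = -8·π^2/49 - 736/2401.

Final answer: -8·π^2/49 - 736/2401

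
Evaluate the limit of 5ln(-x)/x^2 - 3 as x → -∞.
The quotient is an ∞/∞ indeterminate form as x → -∞.
Compare growth rates of the dominant terms (exponentials ≫ polynomials ≫ logarithms), or apply L'Hôpital's rule; the quotient → 0.
Adding the constant: 0 - 3 = -3. Limit = -3.

Final answer: -3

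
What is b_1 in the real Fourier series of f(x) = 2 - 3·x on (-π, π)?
b_1 = (1/π) ∫_{-π}^{π} f(x)·sin(1x) dx.
Evaluate the integral (use parity and integration by parts as needed): b_1 = -6.

Final answer: -6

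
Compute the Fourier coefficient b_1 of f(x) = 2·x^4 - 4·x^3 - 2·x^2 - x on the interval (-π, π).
b_1 = (1/π) ∫_{-π}^{π} f(x)·sin(1x) dx.
Evaluate the integral (use parity and integration by parts as needed): b_1 = 46 - 8·π^2.

Final answer: 46 - 8·π^2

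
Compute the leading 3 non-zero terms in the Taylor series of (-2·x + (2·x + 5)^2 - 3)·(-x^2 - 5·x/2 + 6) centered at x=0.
-43·x^2 + 53·x + 132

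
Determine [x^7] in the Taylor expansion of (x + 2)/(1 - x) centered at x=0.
Expand to order 7: (x + 2)/(1 - x) = 3·x^7 + 3·x^6 + 3·x^5 + 3·x^4 + 3·x^3 + 3·x^2 + 3·x + 2 + O(x^8).
The coefficient of x^7 is 3.

Final answer: 3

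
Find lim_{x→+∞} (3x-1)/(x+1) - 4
Evaluate the dominant behaviour as x → +∞; each term tends to a finite value or vanishes.
Limit = -1.

Final answer: -1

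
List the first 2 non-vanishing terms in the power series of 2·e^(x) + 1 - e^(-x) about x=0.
3·x + 2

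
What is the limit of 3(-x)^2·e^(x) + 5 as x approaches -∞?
The product is a 0·∞ indeterminate form at x → -∞.
Rewrite the product as 3(-x)^2 / e^(-x) (an ∞/∞ form) and apply L'Hôpital, or use the standard hierarchy e^(|x|) ≫ |(-x)^2| as x → -∞.
The indeterminate product → 0, so the limit = 5.

Final answer: 5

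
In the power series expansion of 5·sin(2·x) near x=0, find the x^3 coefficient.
Expand to order 3: 5·sin(2·x) = -20·x^3/3 + 10·x + O(x^4).
The coefficient of x^3 is -20/3.

Final answer: -20/3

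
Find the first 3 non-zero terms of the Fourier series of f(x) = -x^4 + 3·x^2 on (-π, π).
(-60 + 8·π^2)·cos(x) + (6 - 2·π^2)·cos(2·x) - π^4/5 + π^2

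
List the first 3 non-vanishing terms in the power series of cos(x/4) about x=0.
x^4/6144 - x^2/32 + 1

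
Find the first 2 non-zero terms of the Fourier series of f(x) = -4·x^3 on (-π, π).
(48 - 8·π^2)·sin(x) + (-6 + 4·π^2)·sin(2·x)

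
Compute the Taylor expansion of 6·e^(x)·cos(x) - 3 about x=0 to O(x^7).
-x^5/5 - x^4 - 2·x^3 + 6·x + 3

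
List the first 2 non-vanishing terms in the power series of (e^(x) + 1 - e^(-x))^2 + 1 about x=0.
4·x + 2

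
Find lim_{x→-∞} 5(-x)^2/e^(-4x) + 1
The quotient is an ∞/∞ indeterminate form as x → -∞.
Compare growth rates of the dominant terms (exponentials ≫ polynomials ≫ logarithms), or apply L'Hôpital's rule; the quotient → 0.
Adding the constant: 0 + 1 = 1. Limit = 1.

Final answer: 1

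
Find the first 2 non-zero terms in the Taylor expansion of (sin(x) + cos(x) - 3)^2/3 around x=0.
4/3 - 4·x/3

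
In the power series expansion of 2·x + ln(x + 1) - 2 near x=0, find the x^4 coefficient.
Expand to order 4: 2·x + ln(x + 1) - 2 = -x^4/4 + x^3/3 - x^2/2 + 3·x - 2 + O(x^5).
The coefficient of x^4 is -1/4.

Final answer: -1/4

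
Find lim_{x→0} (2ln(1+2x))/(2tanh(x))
Both numerator and denominator → 0 as x → 0; this is a 0/0 indeterminate form.
Expand each to leading order near x = 0: numerator ~ 4·x, denominator ~ 2·x.
The limit of the ratio is 2.

Final answer: 2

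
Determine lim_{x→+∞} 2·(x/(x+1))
Evaluate the dominant behaviour as x → +∞; each term tends to a finite value or vanishes.
Limit = 2.

Final answer: 2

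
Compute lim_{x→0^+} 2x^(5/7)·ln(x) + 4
The product is a 0·∞ indeterminate form at x → 0⁺.
Rewrite the product as 2·ln(x) / x^(-5/7) and apply L'Hôpital, or use the standard hierarchy x^(-5/7) ≫ |ln x| as x → 0⁺.
The indeterminate product → 0, so the limit = 4.

Final answer: 4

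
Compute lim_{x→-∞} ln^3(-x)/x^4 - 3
The quotient is an ∞/∞ indeterminate form as x → -∞.
Compare growth rates of the dominant terms (exponentials ≫ polynomials ≫ logarithms), or apply L'Hôpital's rule; the quotient → 0.
Adding the constant: 0 - 3 = -3. Limit = -3.

Final answer: -3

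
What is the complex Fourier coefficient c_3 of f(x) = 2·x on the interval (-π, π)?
Compute the real Fourier coefficients first: a_3 = 0, b_3 = 4/3.
Then c_3 = (a_3 − i·b_3)/2 = -2·i/3.

Final answer: -2·i/3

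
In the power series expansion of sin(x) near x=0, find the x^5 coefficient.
Expand to order 5: sin(x) = x^5/120 - x^3/6 + x + O(x^6).
The coefficient of x^5 is 1/120.

Final answer: 1/120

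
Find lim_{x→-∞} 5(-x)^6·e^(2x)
This is a 0·∞ indeterminate form at x → -∞.
Rewrite the product as 5(-x)^6 / e^(-2x) (an ∞/∞ form) and apply L'Hôpital, or use the standard hierarchy e^(2|x|) ≫ |(-x)^6| as x → -∞.
The indeterminate product → 0, so the limit = 0.

Final answer: 0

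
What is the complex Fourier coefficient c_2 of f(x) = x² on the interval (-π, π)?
Compute the real Fourier coefficients first: a_2 = 1, b_2 = 0.
Then c_2 = (a_2 − i·b_2)/2 = 1/2.

Final answer: 1/2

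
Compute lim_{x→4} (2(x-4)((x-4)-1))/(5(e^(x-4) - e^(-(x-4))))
Both numerator and denominator → 0 as x → 4; this is a 0/0 indeterminate form.
Expand each to leading order near x = 4: numerator ~ -2·(x - 4), denominator ~ 10·(x - 4).
The limit of the ratio is -1/5.

Final answer: -1/5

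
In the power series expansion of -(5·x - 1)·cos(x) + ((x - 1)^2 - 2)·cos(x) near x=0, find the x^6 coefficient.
Expand to order 6: -(5·x - 1)·cos(x) + ((x - 1)^2 - 2)·cos(x) = x^6/24 - 7·x^5/24 - x^4/2 + 7·x^3/2 + x^2 - 7·x + O(x^7).
The coefficient of x^6 is 1/24.

Final answer: 1/24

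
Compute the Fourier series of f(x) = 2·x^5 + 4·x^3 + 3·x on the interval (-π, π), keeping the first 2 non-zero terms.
(-72·π^2 + 4·π^4 + 438)·sin(x) + (-2·π^4 - 12 + 6·π^2)·sin(2·x)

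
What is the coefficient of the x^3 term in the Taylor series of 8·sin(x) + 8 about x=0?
Expand to order 3: 8·sin(x) + 8 = -4·x^3/3 + 8·x + 8 + O(x^4).
The coefficient of x^3 is -4/3.

Final answer: -4/3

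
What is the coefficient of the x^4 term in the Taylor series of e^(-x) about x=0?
Expand to order 4: e^(-x) = x^4/24 - x^3/6 + x^2/2 - x + 1 + O(x^5).
The coefficient of x^4 is 1/24.

Final answer: 1/24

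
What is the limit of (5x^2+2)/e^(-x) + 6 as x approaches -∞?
The quotient is an ∞/∞ indeterminate form as x → -∞.
Compare growth rates of the dominant terms (exponentials ≫ polynomials ≫ logarithms), or apply L'Hôpital's rule; the quotient → 0.
Adding the constant: 0 + 6 = 6. Limit = 6.

Final answer: 6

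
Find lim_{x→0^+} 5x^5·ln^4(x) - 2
The product is a 0·∞ indeterminate form at x → 0⁺.
Rewrite the product as 5·ln^4(x) / x^(-5) and apply L'Hôpital, or use the standard hierarchy x^(-5) ≫ |ln x|^4 as x → 0⁺.
The indeterminate product → 0, so the limit = -2.

Final answer: -2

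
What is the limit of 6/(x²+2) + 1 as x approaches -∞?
Evaluate the dominant behaviour as x → -∞; each term tends to a finite value or vanishes.
Limit = 1.

Final answer: 1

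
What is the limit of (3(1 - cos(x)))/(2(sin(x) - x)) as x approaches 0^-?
Both numerator and denominator → 0 as x → 0^-; this is a 0/0 indeterminate form.
Expand each to leading order near x = 0: numerator ~ 3·x^2/2, denominator ~ -x^3/3.
The limit of the ratio is ∞.

Final answer: ∞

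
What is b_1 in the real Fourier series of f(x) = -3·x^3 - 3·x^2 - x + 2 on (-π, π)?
b_1 = (1/π) ∫_{-π}^{π} f(x)·sin(1x) dx.
Evaluate the integral (use parity and integration by parts as needed): b_1 = 34 - 6·π^2.

Final answer: 34 - 6·π^2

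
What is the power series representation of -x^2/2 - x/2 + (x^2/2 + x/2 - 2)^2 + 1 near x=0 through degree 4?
x^4/4 + x^3/2 - 9·x^2/4 - 5·x/2 + 5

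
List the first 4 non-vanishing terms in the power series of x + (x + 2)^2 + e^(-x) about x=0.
-x^3/6 + 3·x^2/2 + 4·x + 5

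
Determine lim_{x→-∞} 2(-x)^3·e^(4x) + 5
The product is a 0·∞ indeterminate form at x → -∞.
Rewrite the product as 2(-x)^3 / e^(-4x) (an ∞/∞ form) and apply L'Hôpital, or use the standard hierarchy e^(4|x|) ≫ |(-x)^3| as x → -∞.
The indeterminate product → 0, so the limit = 5.

Final answer: 5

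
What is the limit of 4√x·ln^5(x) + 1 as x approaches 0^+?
The product is a 0·∞ indeterminate form at x → 0⁺.
Rewrite the product as 4·ln^5(x) / x^(-1/2) and apply L'Hôpital, or use the standard hierarchy x^(-1/2) ≫ |ln x|^5 as x → 0⁺.
The indeterminate product → 0, so the limit = 1.

Final answer: 1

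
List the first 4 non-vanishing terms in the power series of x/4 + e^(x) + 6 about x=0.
x^3/6 + x^2/2 + 5·x/4 + 7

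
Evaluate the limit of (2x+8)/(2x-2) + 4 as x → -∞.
Evaluate the dominant behaviour as x → -∞; each term tends to a finite value or vanishes.
Limit = 5.

Final answer: 5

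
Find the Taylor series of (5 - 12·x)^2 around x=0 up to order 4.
144·x^2 - 120·x + 25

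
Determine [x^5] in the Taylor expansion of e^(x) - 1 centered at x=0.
Expand to order 5: e^(x) - 1 = x^5/120 + x^4/24 + x^3/6 + x^2/2 + x + O(x^6).
The coefficient of x^5 is 1/120.

Final answer: 1/120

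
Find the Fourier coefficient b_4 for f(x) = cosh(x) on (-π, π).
b_4 = (1/π) ∫_{-π}^{π} f(x)·sin(4x) dx.
Evaluate the integral (use parity and integration by parts as needed): b_4 = 0.

Final answer: 0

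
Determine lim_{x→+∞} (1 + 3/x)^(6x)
As x → +∞: write (1 + 3/x)^(6x) = ((1 + 3/x)^x)^6 → (e^3)^6 = e^18.
Limit = e^(18).

Final answer: e^(18)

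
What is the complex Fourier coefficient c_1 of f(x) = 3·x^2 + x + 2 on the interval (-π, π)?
Compute the real Fourier coefficients first: a_1 = -12, b_1 = 2.
Then c_1 = (a_1 − i·b_1)/2 = -6 - i.

Final answer: -6 - i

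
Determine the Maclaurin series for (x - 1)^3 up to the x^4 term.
x^3 - 3·x^2 + 3·x - 1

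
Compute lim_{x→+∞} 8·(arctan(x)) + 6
Evaluate the dominant behaviour as x → +∞; each term tends to a finite value or vanishes.
Limit = 6 + 4·π.

Final answer: 6 + 4·π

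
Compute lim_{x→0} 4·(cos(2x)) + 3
Direct substitution at x = 0 gives 7.

Final answer: 7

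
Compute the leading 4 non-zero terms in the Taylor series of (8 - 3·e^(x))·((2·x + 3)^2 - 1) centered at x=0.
-34·x^3 - 28·x^2 + 36·x + 40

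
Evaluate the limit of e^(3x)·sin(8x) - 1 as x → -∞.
Evaluate the dominant behaviour as x → -∞; each term tends to a finite value or vanishes.
Limit = -1.

Final answer: -1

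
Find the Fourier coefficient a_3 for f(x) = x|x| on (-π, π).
a_3 = (1/π) ∫_{-π}^{π} f(x)·cos(3x) dx.
Evaluate the integral (use parity and integration by parts as needed): a_3 = 0.

Final answer: 0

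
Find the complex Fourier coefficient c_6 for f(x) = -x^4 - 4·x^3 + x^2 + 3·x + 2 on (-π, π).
Compute the real Fourier coefficients first: a_6 = 4/27 - 2·π^2/9, b_6 = -11/9 + 4·π^2/3.
Then c_6 = (a_6 − i·b_6)/2 = -π^2/9 + 2/27 - 2·i·π^2/3 + 11·i/18.

Final answer: -π^2/9 + 2/27 - 2·i·π^2/3 + 11·i/18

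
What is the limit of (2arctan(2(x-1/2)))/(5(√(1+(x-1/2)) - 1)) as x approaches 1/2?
Both numerator and denominator → 0 as x → 1/2; this is a 0/0 indeterminate form.
Expand each to leading order near x = 1/2: numerator ~ 4·(x - 1/2), denominator ~ 5·(x - 1/2)/2.
The limit of the ratio is 8/5.

Final answer: 8/5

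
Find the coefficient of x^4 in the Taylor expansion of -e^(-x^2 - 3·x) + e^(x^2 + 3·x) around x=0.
Expand to order 4: -e^(-x^2 - 3·x) + e^(x^2 + 3·x) = 9·x^4 + 9·x^3 + 2·x^2 + 6·x + O(x^5).
The coefficient of x^4 is 9.

Final answer: 9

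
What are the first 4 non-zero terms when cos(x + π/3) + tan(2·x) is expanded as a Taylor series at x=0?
x^3·(√(3)/12 + 8/3) - x^2/4 + x·(2 - √(3)/2) + 1/2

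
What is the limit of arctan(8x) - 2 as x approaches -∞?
Evaluate the dominant behaviour as x → -∞; each term tends to a finite value or vanishes.
Limit = -2 - π/2.

Final answer: -2 - π/2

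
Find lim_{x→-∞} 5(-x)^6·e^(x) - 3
The product is a 0·∞ indeterminate form at x → -∞.
Rewrite the product as 5(-x)^6 / e^(-x) (an ∞/∞ form) and apply L'Hôpital, or use the standard hierarchy e^(|x|) ≫ |(-x)^6| as x → -∞.
The indeterminate product → 0, so the limit = -3.

Final answer: -3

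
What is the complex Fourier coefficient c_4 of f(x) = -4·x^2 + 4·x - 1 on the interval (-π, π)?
Compute the real Fourier coefficients first: a_4 = -1, b_4 = -2.
Then c_4 = (a_4 − i·b_4)/2 = -1/2 + i.

Final answer: -1/2 + i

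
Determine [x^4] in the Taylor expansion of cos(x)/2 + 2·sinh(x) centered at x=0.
Expand to order 4: cos(x)/2 + 2·sinh(x) = x^4/48 + x^3/3 - x^2/4 + 2·x + 1/2 + O(x^5).
The coefficient of x^4 is 1/48.

Final answer: 1/48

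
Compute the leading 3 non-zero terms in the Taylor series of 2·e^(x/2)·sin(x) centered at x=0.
-x^3/12 + x^2 + 2·x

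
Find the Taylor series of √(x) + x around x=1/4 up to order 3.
3/4 + 2·(x - 1/4) - (x - 1/4)^2 + 2·(x - 1/4)^3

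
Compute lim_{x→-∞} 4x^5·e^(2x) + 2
The product is a 0·∞ indeterminate form at x → -∞.
Rewrite the product as 4x^5 / e^(-2x) (an ∞/∞ form) and apply L'Hôpital, or use the standard hierarchy e^(2|x|) ≫ |x^5| as x → -∞.
The indeterminate product → 0, so the limit = 2.

Final answer: 2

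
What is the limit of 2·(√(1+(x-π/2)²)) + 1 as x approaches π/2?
Direct substitution at x = π/2 gives 3.

Final answer: 3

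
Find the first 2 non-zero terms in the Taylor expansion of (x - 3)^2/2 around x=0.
9/2 - 3·x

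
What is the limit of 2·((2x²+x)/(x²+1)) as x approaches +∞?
Evaluate the dominant behaviour as x → +∞; each term tends to a finite value or vanishes.
Limit = 4.

Final answer: 4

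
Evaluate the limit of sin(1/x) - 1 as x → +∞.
Evaluate the dominant behaviour as x → +∞; each term tends to a finite value or vanishes.
Limit = -1.

Final answer: -1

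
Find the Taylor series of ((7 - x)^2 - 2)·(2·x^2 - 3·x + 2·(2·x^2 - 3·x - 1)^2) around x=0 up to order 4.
724·x^4 - 1287·x^3 + 440·x^2 + 395·x + 94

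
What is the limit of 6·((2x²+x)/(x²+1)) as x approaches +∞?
Evaluate the dominant behaviour as x → +∞; each term tends to a finite value or vanishes.
Limit = 12.

Final answer: 12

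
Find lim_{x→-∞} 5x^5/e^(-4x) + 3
The quotient is an ∞/∞ indeterminate form as x → -∞.
Compare growth rates of the dominant terms (exponentials ≫ polynomials ≫ logarithms), or apply L'Hôpital's rule; the quotient → 0.
Adding the constant: 0 + 3 = 3. Limit = 3.

Final answer: 3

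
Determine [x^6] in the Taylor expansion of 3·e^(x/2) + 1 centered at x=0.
Expand to order 6: 3·e^(x/2) + 1 = x^6/15360 + x^5/1280 + x^4/128 + x^3/16 + 3·x^2/8 + 3·x/2 + 4 + O(x^7).
The coefficient of x^6 is 1/15360.

Final answer: 1/15360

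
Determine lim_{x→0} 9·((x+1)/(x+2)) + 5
Direct substitution at x = 0 gives 19/2.

Final answer: 19/2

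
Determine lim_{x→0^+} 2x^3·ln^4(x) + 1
The product is a 0·∞ indeterminate form at x → 0⁺.
Rewrite the product as 2·ln^4(x) / x^(-3) and apply L'Hôpital, or use the standard hierarchy x^(-3) ≫ |ln x|^4 as x → 0⁺.
The indeterminate product → 0, so the limit = 1.

Final answer: 1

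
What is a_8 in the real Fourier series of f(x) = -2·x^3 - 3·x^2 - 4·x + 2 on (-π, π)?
a_8 = (1/π) ∫_{-π}^{π} f(x)·cos(8x) dx.
Evaluate the integral (use parity and integration by parts as needed): a_8 = -3/16.

Final answer: -3/16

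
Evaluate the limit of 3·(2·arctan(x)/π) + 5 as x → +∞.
Evaluate the dominant behaviour as x → +∞; each term tends to a finite value or vanishes.
Limit = 8.

Final answer: 8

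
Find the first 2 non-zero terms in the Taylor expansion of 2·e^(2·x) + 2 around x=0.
4·x + 4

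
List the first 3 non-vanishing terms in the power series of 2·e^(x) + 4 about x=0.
x^2 + 2·x + 6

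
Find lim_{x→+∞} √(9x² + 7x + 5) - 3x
As x → +∞: multiply by the conjugate to get (7x+5)/(√(9x²+7x+5)+3x); the denominator ~ 6x, so the limit is 7/6.
Limit = 7/6.

Final answer: 7/6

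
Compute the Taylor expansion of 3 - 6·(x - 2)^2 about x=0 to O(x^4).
-6·x^2 + 24·x - 21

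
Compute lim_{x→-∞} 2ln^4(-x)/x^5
This is an ∞/∞ indeterminate form as x → -∞.
Compare growth rates of the dominant terms (exponentials ≫ polynomials ≫ logarithms), or apply L'Hôpital's rule; the quotient → 0.
Limit = 0.

Final answer: 0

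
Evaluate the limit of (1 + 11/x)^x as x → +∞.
As x → +∞: this is the defining limit (1 + 11/x)^x → e^11.
Limit = e^(11).

Final answer: e^(11)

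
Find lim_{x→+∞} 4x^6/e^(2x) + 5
The quotient is an ∞/∞ indeterminate form as x → +∞.
The exponential denominator e^(2x) dominates the polynomial numerator (e^x ≫ x^6 as x → ∞), so the quotient → 0.
Adding the constant: 0 + 5 = 5. Limit = 5.

Final answer: 5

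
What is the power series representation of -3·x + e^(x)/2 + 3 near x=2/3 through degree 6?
e^(2/3)/2 + 1 + (-3 + e^(2/3)/2)·(x - 2/3) + e^(2/3)·(x - 2/3)^2/4 + e^(2/3)·(x - 2/3)^3/12 + e^(2/3)·(x - 2/3)^4/48 + e^(2/3)·(x - 2/3)^5/240 + e^(2/3)·(x - 2/3)^6/1440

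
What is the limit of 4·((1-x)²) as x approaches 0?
Direct substitution at x = 0 gives 4.

Final answer: 4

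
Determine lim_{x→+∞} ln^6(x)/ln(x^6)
This is an ∞/∞ indeterminate form as x → +∞.
Write ln(x^6) = 6·ln(x), reducing the quotient to ln^5(x)/6 → ∞.
Limit = ∞.

Final answer: ∞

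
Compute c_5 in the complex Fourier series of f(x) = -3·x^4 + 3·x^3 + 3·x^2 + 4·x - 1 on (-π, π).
Compute the real Fourier coefficients first: a_5 = -444/625 + 24·π^2/25, b_5 = 164/125 + 6·π^2/5.
Then c_5 = (a_5 − i·b_5)/2 = -222/625 + 12·π^2/25 - 3·i·π^2/5 - 82·i/125.

Final answer: -222/625 + 12·π^2/25 - 3·i·π^2/5 - 82·i/125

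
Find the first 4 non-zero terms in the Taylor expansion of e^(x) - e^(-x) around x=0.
x^7/2520 + x^5/60 + x^3/3 + 2·x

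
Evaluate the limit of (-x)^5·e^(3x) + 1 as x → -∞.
The product is a 0·∞ indeterminate form at x → -∞.
Rewrite the product as (-x)^5 / e^(-3x) (an ∞/∞ form) and apply L'Hôpital, or use the standard hierarchy e^(3|x|) ≫ |(-x)^5| as x → -∞.
The indeterminate product → 0, so the limit = 1.

Final answer: 1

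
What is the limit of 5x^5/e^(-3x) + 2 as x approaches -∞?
The quotient is an ∞/∞ indeterminate form as x → -∞.
Compare growth rates of the dominant terms (exponentials ≫ polynomials ≫ logarithms), or apply L'Hôpital's rule; the quotient → 0.
Adding the constant: 0 + 2 = 2. Limit = 2.

Final answer: 2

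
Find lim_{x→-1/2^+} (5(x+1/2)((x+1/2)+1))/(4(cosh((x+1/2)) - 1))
Both numerator and denominator → 0 as x → -1/2^+; this is a 0/0 indeterminate form.
Expand each to leading order near x = -1/2: numerator ~ 5·(x + 1/2), denominator ~ 2·(x + 1/2)^2.
The limit of the ratio is ∞.

Final answer: ∞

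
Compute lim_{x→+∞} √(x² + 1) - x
This is an ∞ − ∞ indeterminate form.
Multiply and divide by the conjugate √(x²+1) + x; the x² terms cancel, leaving 1/(√(x²+1)+x) → 0.
Limit = 0.

Final answer: 0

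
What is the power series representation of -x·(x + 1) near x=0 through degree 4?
-x^2 - x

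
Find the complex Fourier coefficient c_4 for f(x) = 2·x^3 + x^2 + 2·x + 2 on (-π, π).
Compute the real Fourier coefficients first: a_4 = 1/4, b_4 = -π^2 - 5/8.
Then c_4 = (a_4 − i·b_4)/2 = 1/8 + 5·i/16 + i·π^2/2.

Final answer: 1/8 + 5·i/16 + i·π^2/2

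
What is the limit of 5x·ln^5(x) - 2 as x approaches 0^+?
The product is a 0·∞ indeterminate form at x → 0⁺.
Rewrite the product as 5·ln^5(x) / x^(-1) and apply L'Hôpital, or use the standard hierarchy x^(-1) ≫ |ln x|^5 as x → 0⁺.
The indeterminate product → 0, so the limit = -2.

Final answer: -2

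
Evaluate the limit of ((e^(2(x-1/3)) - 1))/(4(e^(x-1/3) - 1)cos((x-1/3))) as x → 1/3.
Both numerator and denominator → 0 as x → 1/3; this is a 0/0 indeterminate form.
Expand each to leading order near x = 1/3: numerator ~ 2·(x - 1/3), denominator ~ 4·(x - 1/3).
The limit of the ratio is 1/2.

Final answer: 1/2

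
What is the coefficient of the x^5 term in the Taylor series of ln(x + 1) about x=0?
Expand to order 5: ln(x + 1) = x^5/5 - x^4/4 + x^3/3 - x^2/2 + x + O(x^6).
The coefficient of x^5 is 1/5.

Final answer: 1/5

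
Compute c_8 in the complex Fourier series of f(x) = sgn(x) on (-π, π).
Compute the real Fourier coefficients first: a_8 = 0, b_8 = 0.
Then c_8 = (a_8 − i·b_8)/2 = 0.

Final answer: 0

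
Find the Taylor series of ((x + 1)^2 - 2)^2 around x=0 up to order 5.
x^4 + 4·x^3 + 2·x^2 - 4·x + 1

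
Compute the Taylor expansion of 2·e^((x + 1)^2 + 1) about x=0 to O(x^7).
173·x^6·e^(2)/45 + 26·x^5·e^(2)/5 + 19·x^4·e^(2)/3 + 20·x^3·e^(2)/3 + 6·x^2·e^(2) + 4·x·e^(2) + 2·e^(2)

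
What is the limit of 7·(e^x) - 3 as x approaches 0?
Direct substitution at x = 0 gives 4.

Final answer: 4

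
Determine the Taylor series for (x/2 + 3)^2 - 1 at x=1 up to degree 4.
45/4 + 7·(x - 1)/2 + (x - 1)^2/4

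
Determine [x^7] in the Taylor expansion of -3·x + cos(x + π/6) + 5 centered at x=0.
Expand to order 7: -3·x + cos(x + π/6) + 5 = x^7/10080 - √(3)·x^6/1440 - x^5/240 + √(3)·x^4/48 + x^3/12 - √(3)·x^2/4 - 7·x/2 + √(3)/2 + 5 + O(x^8).
The coefficient of x^7 is 1/10080.

Final answer: 1/10080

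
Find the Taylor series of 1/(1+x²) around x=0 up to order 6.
-x^6 + x^4 - x^2 + 1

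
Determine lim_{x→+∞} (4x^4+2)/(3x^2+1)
This is an ∞/∞ indeterminate form as x → +∞.
Divide numerator and denominator by x^4 and let the lower-order terms vanish; the numerator's degree 4 exceeds the denominator's degree 2, so the quotient diverges.
Limit = ∞.

Final answer: ∞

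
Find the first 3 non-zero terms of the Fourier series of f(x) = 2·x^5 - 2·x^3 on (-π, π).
(-84·π^2 + 4·π^4 + 504)·sin(x) + (-2·π^4 - 18 + 12·π^2)·sin(2·x) + (-116·π^2/27 + 232/81 + 4·π^4/3)·sin(3·x)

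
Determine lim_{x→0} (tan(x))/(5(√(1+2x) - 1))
Both numerator and denominator → 0 as x → 0; this is a 0/0 indeterminate form.
Expand each to leading order near x = 0: numerator ~ x, denominator ~ 5·x.
The limit of the ratio is 1/5.

Final answer: 1/5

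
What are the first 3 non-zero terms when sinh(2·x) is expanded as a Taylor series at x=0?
4·x^5/15 + 4·x^3/3 + 2·x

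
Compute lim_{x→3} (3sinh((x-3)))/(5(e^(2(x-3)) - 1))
Both numerator and denominator → 0 as x → 3; this is a 0/0 indeterminate form.
Expand each to leading order near x = 3: numerator ~ 3·(x - 3), denominator ~ 10·(x - 3).
The limit of the ratio is 3/10.

Final answer: 3/10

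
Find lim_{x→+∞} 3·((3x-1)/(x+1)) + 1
Evaluate the dominant behaviour as x → +∞; each term tends to a finite value or vanishes.
Limit = 10.

Final answer: 10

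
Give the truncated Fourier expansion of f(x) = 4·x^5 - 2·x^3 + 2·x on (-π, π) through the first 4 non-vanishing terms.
(-164·π^2 + 8·π^4 + 988)·sin(x) + (-4·π^4 - 35 + 22·π^2)·sin(2·x) + (-196·π^2/27 + 500/81 + 8·π^4/3)·sin(3·x) + (-2·π^4 - 37/16 + 7·π^2/2)·sin(4·x)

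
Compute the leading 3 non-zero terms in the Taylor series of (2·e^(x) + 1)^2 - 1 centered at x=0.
10·x^2 + 12·x + 8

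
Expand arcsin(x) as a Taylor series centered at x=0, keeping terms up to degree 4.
x^3/6 + x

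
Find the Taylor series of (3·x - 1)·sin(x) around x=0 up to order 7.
x^7/5040 + x^6/40 - x^5/120 - x^4/2 + x^3/6 + 3·x^2 - x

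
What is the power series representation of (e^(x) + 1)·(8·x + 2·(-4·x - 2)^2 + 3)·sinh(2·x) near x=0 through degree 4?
229·x^4 + 745·x^3/3 + 182·x^2 + 44·x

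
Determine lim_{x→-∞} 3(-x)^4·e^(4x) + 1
The product is a 0·∞ indeterminate form at x → -∞.
Rewrite the product as 3(-x)^4 / e^(-4x) (an ∞/∞ form) and apply L'Hôpital, or use the standard hierarchy e^(4|x|) ≫ |(-x)^4| as x → -∞.
The indeterminate product → 0, so the limit = 1.

Final answer: 1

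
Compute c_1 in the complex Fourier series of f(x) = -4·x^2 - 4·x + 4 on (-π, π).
Compute the real Fourier coefficients first: a_1 = 16, b_1 = -8.
Then c_1 = (a_1 − i·b_1)/2 = 8 + 4·i.

Final answer: 8 + 4·i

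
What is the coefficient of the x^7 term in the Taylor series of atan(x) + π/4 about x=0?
Expand to order 7: atan(x) + π/4 = -x^7/7 + x^5/5 - x^3/3 + x + π/4 + O(x^8).
The coefficient of x^7 is -1/7.

Final answer: -1/7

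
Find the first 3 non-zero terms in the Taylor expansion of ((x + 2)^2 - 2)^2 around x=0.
20·x^2 + 16·x + 4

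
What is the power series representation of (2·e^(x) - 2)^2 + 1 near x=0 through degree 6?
31·x^6/90 + x^5 + 7·x^4/3 + 4·x^3 + 4·x^2 + 1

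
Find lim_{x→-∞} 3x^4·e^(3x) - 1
The product is a 0·∞ indeterminate form at x → -∞.
Rewrite the product as 3x^4 / e^(-3x) (an ∞/∞ form) and apply L'Hôpital, or use the standard hierarchy e^(3|x|) ≫ |x^4| as x → -∞.
The indeterminate product → 0, so the limit = -1.

Final answer: -1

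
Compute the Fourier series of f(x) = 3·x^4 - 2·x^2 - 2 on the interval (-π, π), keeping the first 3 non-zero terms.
(152 - 24·π^2)·cos(x) + (-11 + 6·π^2)·cos(2·x) - 2·π^2/3 - 2 + 3·π^4/5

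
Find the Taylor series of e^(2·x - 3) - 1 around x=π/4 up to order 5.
(-e^(3) + e^(π/2))·e^(-3) + 2·e^(-3)·e^(π/2)·(x - π/4) + 2·e^(-3)·e^(π/2)·(x - π/4)^2 + 4·e^(-3)·e^(π/2)·(x - π/4)^3/3 + 2·e^(-3)·e^(π/2)·(x - π/4)^4/3 + 4·e^(-3)·e^(π/2)·(x - π/4)^5/15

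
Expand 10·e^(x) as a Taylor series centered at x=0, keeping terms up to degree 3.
5·x^3/3 + 5·x^2 + 10·x + 10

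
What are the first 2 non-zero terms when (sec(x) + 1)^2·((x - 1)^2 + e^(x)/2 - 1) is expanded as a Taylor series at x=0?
2 - 6·x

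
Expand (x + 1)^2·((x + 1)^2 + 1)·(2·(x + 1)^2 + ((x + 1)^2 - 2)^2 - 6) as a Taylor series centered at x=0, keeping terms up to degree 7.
8·x^7 + 27·x^6 + 50·x^5 + 51·x^4 + 20·x^3 - 13·x^2 - 18·x - 6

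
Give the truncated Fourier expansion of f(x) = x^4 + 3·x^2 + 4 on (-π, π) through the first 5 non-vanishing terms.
(36 - 8·π^2)·cos(x) + 2·π^2·cos(2·x) + (-8·π^2/9 - 20/27)·cos(3·x) + (9/16 + π^2/2)·cos(4·x) + 4 + π^2 + π^4/5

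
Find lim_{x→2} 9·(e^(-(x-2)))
Direct substitution at x = 2 gives 9.

Final answer: 9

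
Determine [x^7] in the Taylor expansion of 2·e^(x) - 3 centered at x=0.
Expand to order 7: 2·e^(x) - 3 = x^7/2520 + x^6/360 + x^5/60 + x^4/12 + x^3/3 + x^2 + 2·x - 1 + O(x^8).
The coefficient of x^7 is 1/2520.

Final answer: 1/2520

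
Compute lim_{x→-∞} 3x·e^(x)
This is a 0·∞ indeterminate form at x → -∞.
Rewrite the product as 3x / e^(-x) (an ∞/∞ form) and apply L'Hôpital, or use the standard hierarchy e^(|x|) ≫ |x| as x → -∞.
The indeterminate product → 0, so the limit = 0.

Final answer: 0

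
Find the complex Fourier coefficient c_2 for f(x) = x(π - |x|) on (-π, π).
Compute the real Fourier coefficients first: a_2 = 0, b_2 = 0.
Then c_2 = (a_2 − i·b_2)/2 = 0.

Final answer: 0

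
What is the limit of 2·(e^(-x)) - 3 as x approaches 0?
Direct substitution at x = 0 gives -1.

Final answer: -1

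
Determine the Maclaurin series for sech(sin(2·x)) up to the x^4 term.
6·x^4 - 2·x^2 + 1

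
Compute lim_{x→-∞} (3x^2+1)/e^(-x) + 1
The quotient is an ∞/∞ indeterminate form as x → -∞.
Compare growth rates of the dominant terms (exponentials ≫ polynomials ≫ logarithms), or apply L'Hôpital's rule; the quotient → 0.
Adding the constant: 0 + 1 = 1. Limit = 1.

Final answer: 1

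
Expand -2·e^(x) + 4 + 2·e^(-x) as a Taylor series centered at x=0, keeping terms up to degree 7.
-x^7/1260 - x^5/30 - 2·x^3/3 - 4·x + 4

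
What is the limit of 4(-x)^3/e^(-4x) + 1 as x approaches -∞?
The quotient is an ∞/∞ indeterminate form as x → -∞.
Compare growth rates of the dominant terms (exponentials ≫ polynomials ≫ logarithms), or apply L'Hôpital's rule; the quotient → 0.
Adding the constant: 0 + 1 = 1. Limit = 1.

Final answer: 1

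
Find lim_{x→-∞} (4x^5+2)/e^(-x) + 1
The quotient is an ∞/∞ indeterminate form as x → -∞.
Compare growth rates of the dominant terms (exponentials ≫ polynomials ≫ logarithms), or apply L'Hôpital's rule; the quotient → 0.
Adding the constant: 0 + 1 = 1. Limit = 1.

Final answer: 1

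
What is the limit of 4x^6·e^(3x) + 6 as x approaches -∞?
The product is a 0·∞ indeterminate form at x → -∞.
Rewrite the product as 4x^6 / e^(-3x) (an ∞/∞ form) and apply L'Hôpital, or use the standard hierarchy e^(3|x|) ≫ |x^6| as x → -∞.
The indeterminate product → 0, so the limit = 6.

Final answer: 6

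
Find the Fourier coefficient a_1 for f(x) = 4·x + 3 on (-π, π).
a_1 = (1/π) ∫_{-π}^{π} f(x)·cos(1x) dx.
Evaluate the integral (use parity and integration by parts as needed): a_1 = 0.

Final answer: 0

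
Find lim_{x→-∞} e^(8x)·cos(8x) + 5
Evaluate the dominant behaviour as x → -∞; each term tends to a finite value or vanishes.
Limit = 5.

Final answer: 5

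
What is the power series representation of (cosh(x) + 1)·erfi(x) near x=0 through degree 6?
49·x^5/(60·√(π)) + 7·x^3/(3·√(π)) + 4·x/√(π)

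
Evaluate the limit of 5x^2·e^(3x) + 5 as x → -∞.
The product is a 0·∞ indeterminate form at x → -∞.
Rewrite the product as 5x^2 / e^(-3x) (an ∞/∞ form) and apply L'Hôpital, or use the standard hierarchy e^(3|x|) ≫ |x^2| as x → -∞.
The indeterminate product → 0, so the limit = 5.

Final answer: 5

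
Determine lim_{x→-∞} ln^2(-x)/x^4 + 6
The quotient is an ∞/∞ indeterminate form as x → -∞.
Compare growth rates of the dominant terms (exponentials ≫ polynomials ≫ logarithms), or apply L'Hôpital's rule; the quotient → 0.
Adding the constant: 0 + 6 = 6. Limit = 6.

Final answer: 6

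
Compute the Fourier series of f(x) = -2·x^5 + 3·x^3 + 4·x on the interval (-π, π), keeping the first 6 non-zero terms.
(-508 - 4·π^4 + 86·π^2)·sin(x) + (-13·π^2 + 31/2 + 2·π^4)·sin(2·x) + (-4·π^4/3 - 52/81 + 134·π^2/27)·sin(3·x) + (-11·π^2/4 - 31/32 + π^4)·sin(4·x) + (-4·π^4/5 + 724/625 + 46·π^2/25)·sin(5·x) + (-37·π^2/27 - 179/162 + 2·π^4/3)·sin(6·x)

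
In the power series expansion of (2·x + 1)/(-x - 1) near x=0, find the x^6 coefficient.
Expand to order 6: (2·x + 1)/(-x - 1) = x^6 - x^5 + x^4 - x^3 + x^2 - x - 1 + O(x^7).
The coefficient of x^6 is 1.

Final answer: 1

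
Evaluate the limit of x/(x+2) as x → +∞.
Evaluate the dominant behaviour as x → +∞; each term tends to a finite value or vanishes.
Limit = 1.

Final answer: 1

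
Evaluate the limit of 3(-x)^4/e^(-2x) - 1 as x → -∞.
The quotient is an ∞/∞ indeterminate form as x → -∞.
Compare growth rates of the dominant terms (exponentials ≫ polynomials ≫ logarithms), or apply L'Hôpital's rule; the quotient → 0.
Adding the constant: 0 - 1 = -1. Limit = -1.

Final answer: -1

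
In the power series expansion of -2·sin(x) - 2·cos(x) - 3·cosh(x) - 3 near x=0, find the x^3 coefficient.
Expand to order 3: -2·sin(x) - 2·cos(x) - 3·cosh(x) - 3 = x^3/3 - x^2/2 - 2·x - 8 + O(x^4).
The coefficient of x^3 is 1/3.

Final answer: 1/3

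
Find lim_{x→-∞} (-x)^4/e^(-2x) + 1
The quotient is an ∞/∞ indeterminate form as x → -∞.
Compare growth rates of the dominant terms (exponentials ≫ polynomials ≫ logarithms), or apply L'Hôpital's rule; the quotient → 0.
Adding the constant: 0 + 1 = 1. Limit = 1.

Final answer: 1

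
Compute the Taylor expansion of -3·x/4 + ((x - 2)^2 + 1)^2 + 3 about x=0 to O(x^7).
x^4 - 8·x^3 + 26·x^2 - 163·x/4 + 28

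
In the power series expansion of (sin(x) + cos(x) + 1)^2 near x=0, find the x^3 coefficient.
Expand to order 3: (sin(x) + cos(x) + 1)^2 = -5·x^3/3 - x^2 + 4·x + 4 + O(x^4).
The coefficient of x^3 is -5/3.

Final answer: -5/3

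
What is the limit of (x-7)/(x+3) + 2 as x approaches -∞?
Evaluate the dominant behaviour as x → -∞; each term tends to a finite value or vanishes.
Limit = 3.

Final answer: 3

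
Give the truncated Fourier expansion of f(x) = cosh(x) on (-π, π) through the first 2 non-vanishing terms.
-cos(x)·sinh(π)/π + sinh(π)/π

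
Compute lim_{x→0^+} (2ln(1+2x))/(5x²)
Both numerator and denominator → 0 as x → 0^+; this is a 0/0 indeterminate form.
Expand each to leading order near x = 0: numerator ~ 4·x, denominator ~ 5·x^2.
The limit of the ratio is ∞.

Final answer: ∞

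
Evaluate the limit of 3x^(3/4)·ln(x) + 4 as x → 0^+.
The product is a 0·∞ indeterminate form at x → 0⁺.
Rewrite the product as 3·ln(x) / x^(-3/4) and apply L'Hôpital, or use the standard hierarchy x^(-3/4) ≫ |ln x| as x → 0⁺.
The indeterminate product → 0, so the limit = 4.

Final answer: 4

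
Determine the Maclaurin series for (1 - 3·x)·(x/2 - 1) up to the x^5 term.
-3·x^2/2 + 7·x/2 - 1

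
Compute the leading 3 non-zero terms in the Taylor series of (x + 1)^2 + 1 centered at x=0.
x^2 + 2·x + 2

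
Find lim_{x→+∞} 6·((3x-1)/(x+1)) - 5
Evaluate the dominant behaviour as x → +∞; each term tends to a finite value or vanishes.
Limit = 13.

Final answer: 13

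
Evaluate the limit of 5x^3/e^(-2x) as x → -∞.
This is an ∞/∞ indeterminate form as x → -∞.
Compare growth rates of the dominant terms (exponentials ≫ polynomials ≫ logarithms), or apply L'Hôpital's rule; the quotient → 0.
Limit = 0.

Final answer: 0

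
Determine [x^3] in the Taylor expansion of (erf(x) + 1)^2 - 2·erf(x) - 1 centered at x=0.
Expand to order 3: (erf(x) + 1)^2 - 2·erf(x) - 1 = 4·x^2/π + O(x^4).
The coefficient of x^3 is 0.

Final answer: 0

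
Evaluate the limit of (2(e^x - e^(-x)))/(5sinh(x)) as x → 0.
Both numerator and denominator → 0 as x → 0; this is a 0/0 indeterminate form.
Expand each to leading order near x = 0: numerator ~ 4·x, denominator ~ 5·x.
The limit of the ratio is 4/5.

Final answer: 4/5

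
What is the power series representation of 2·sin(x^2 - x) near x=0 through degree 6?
-x^6/4 + 59·x^5/60 - x^4 + x^3/3 + 2·x^2 - 2·x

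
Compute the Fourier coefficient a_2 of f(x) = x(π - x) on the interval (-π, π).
a_2 = (1/π) ∫_{-π}^{π} f(x)·cos(2x) dx.
Evaluate the integral (use parity and integration by parts as needed): a_2 = -1.

Final answer: -1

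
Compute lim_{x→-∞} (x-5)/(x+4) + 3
Evaluate the dominant behaviour as x → -∞; each term tends to a finite value or vanishes.
Limit = 4.

Final answer: 4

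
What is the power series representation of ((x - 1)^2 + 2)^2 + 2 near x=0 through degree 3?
-4·x^3 + 10·x^2 - 12·x + 11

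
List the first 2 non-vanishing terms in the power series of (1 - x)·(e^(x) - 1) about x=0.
-x^2/2 + x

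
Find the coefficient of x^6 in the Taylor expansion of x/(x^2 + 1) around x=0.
Expand to order 6: x/(x^2 + 1) = x^5 - x^3 + x + O(x^7).
The coefficient of x^6 is 0.

Final answer: 0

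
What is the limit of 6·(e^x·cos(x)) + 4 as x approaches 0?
Direct substitution at x = 0 gives 10.

Final answer: 10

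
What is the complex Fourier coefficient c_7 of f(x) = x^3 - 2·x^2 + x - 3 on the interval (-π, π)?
Compute the real Fourier coefficients first: a_7 = 8/49, b_7 = 86/343 + 2·π^2/7.
Then c_7 = (a_7 − i·b_7)/2 = 4/49 - i·π^2/7 - 43·i/343.

Final answer: 4/49 - i·π^2/7 - 43·i/343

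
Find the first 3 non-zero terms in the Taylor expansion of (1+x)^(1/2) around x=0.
-x^2/8 + x/2 + 1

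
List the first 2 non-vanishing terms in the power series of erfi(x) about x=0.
2·x^3/(3·√(π)) + 2·x/√(π)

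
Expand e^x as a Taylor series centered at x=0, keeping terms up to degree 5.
x^5/120 + x^4/24 + x^3/6 + x^2/2 + x + 1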